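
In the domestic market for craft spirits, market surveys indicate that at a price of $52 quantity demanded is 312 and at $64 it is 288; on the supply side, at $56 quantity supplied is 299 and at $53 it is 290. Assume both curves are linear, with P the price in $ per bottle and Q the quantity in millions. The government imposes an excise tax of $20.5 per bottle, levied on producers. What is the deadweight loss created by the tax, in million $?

Deadweight loss = $252.15 million.

Demand slope: (288 − 312)/(64 − 52) = -2, so Qd = 416 − 2P.
Supply slope: (290 − 299)/(53 − 56) = 3, so Qs = 3P + 131.
Before the tax: set 416 − 2P = 3P + 131 → P* = $57, Q* = 302.
With the tax collected from producers, supply shifts: Qs = 3(P − 20.5) + 131.
New equilibrium: consumers pay $69.3, producers receive $48.8, Q = 277.4. (Wedge: Pb − Ps = 20.5.)
Quantity falls by |ΔQ| = |302 − 277.4| = 24.6.
DWL = ½ · t · |ΔQ| = ½ · 20.5 · 24.6 = $252.15.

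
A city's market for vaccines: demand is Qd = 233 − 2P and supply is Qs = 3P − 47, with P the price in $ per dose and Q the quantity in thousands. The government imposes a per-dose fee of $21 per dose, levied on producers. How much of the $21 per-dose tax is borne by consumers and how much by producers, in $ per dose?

Before the tax: set 233 − 2P = 3P − 47 → P* = $56, Q* = 121.
With the tax collected from producers, supply shifts: Qs = 3(P − 21) − 47.
New equilibrium: consumers pay $68.6, producers receive $47.6, Q = 95.8. (Wedge: Pb − Ps = 21.)
Burden on consumers: $12.6; on producers: $8.4. (They sum to $21.)

Consumers bear $12.6 per dose; producers bear $8.4 per dose.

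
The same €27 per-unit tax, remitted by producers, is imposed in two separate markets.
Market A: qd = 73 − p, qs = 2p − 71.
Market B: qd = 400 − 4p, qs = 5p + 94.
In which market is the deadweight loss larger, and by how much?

Market B, by €567.

Market A: pre-tax p* = €48, q* = 25; post-tax q = 7; deadweight loss = €243.
Market B: pre-tax p* = €34, q* = 264; post-tax q = 204; deadweight loss = €810.
Difference: €243 vs €810 → market B is larger by €567.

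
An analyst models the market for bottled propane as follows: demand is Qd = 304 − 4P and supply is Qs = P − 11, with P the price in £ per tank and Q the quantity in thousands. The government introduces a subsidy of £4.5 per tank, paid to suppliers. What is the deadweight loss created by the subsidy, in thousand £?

Deadweight loss = £8.1 thousand.

Without the subsidy, 304 − 4P = P − 11 gives 5P = 315, so P* = £63 and Q* = 52.
With a per-unit subsidy paid to suppliers, each receives P + 4.5 per unit sold, so supply becomes Qs = (P + 4.5) − 11.
Solving gives Q = 55.6 with consumers paying £62.1 and suppliers receiving £66.6 (the £4.5 wedge).
Quantity rises by |ΔQ| = |52 − 55.6| = 3.6.
DWL = ½ · t · |ΔQ| = ½ · 4.5 · 3.6 = £8.1.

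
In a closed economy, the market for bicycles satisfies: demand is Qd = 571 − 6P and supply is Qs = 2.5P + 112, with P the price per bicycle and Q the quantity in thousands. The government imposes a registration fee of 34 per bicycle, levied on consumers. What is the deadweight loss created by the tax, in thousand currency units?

Deadweight loss = 1020 thousand.

Before the tax: set 571 − 6P = 2.5P + 112 → P* = 54, Q* = 247.
With the tax collected from consumers, demand (in seller-price terms) shifts: Qd = 571 − 6(P + 34).
New equilibrium: consumers pay 64, sellers receive 30, Q = 187. (Wedge: Pb − Ps = 34.)
Quantity falls by |ΔQ| = |247 − 187| = 60.
DWL = ½ · t · |ΔQ| = ½ · 34 · 60 = 1020.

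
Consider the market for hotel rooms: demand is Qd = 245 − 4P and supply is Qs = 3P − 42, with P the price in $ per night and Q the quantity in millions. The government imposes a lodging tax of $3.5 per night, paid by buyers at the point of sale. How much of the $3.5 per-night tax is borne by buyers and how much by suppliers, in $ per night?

Without the tax, 245 − 4P = 3P − 42 gives 7P = 287, so P* = $41 and Q* = 81.
With the tax collected from buyers, demand (in seller-price terms) shifts: Qd = 245 − 4(P + 3.5).
New equilibrium: buyers pay $42.5, suppliers receive $39, Q = 75. (Wedge: Pb − Ps = 3.5.)
Burden on buyers: $1.5; on suppliers: $2. (They sum to $3.5.)

Buyers bear $1.5 per night; suppliers bear $2 per night.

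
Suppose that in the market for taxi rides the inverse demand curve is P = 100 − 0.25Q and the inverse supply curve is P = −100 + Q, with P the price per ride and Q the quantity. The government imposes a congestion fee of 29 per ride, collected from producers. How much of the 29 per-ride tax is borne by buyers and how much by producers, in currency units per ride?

Buyers bear 5.8 per ride; producers bear 23.2 per ride.

Rewrite in direct form: Qd = 400 − 4P and Qs = P + 100.
Without the tax, 400 − 4P = P + 100 gives 5P = 300, so P* = 60 and Q* = 160.
With the tax collected from producers, supply shifts: Qs = (P − 29) + 100.
Solving gives Q = 136.8 with buyers paying 65.8 and producers receiving 36.8 (the 29 wedge).
Burden on buyers: 5.8; on producers: 23.2. (They sum to 29.)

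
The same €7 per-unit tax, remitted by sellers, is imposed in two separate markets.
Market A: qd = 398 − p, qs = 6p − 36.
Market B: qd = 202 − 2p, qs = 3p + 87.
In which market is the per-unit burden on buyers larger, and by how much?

Market A, by €1.8.

Market A: pre-tax p* = €62, q* = 336; post-tax q = 330; per-unit burden on buyers = €6.
Market B: pre-tax p* = €23, q* = 156; post-tax q = 147.6; per-unit burden on buyers = €4.2.
Difference: €6 vs €4.2 → market A is larger by €1.8.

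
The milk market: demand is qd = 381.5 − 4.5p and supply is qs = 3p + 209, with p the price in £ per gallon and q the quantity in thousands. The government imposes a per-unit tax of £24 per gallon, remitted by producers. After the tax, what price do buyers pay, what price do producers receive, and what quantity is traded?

Buyers pay £32.6; producers receive £8.6; quantity = 234.8.

Without the tax, 381.5 − 4.5p = 3p + 209 gives 7.5p = 172.5, so p* = £23 and q* = 278.
With the tax collected from producers, supply shifts: qs = 3(p − 24) + 209.
Solving gives q = 234.8 with buyers paying £32.6 and producers receiving £8.6 (the £24 wedge).
The less price-elastic side of the market bears the larger share of a per-unit tax.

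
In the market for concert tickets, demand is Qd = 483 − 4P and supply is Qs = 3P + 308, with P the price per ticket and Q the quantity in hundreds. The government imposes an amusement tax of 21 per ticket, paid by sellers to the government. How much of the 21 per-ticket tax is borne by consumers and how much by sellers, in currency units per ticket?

Before the tax: set 483 − 4P = 3P + 308 → P* = 25, Q* = 383.
With the tax collected from sellers, supply shifts: Qs = 3(P − 21) + 308.
Solving gives Q = 347 with consumers paying 34 and sellers receiving 13 (the 21 wedge).
Burden on consumers: 9; on sellers: 12. (They sum to 21.)

Consumers bear 9 per ticket; sellers bear 12 per ticket.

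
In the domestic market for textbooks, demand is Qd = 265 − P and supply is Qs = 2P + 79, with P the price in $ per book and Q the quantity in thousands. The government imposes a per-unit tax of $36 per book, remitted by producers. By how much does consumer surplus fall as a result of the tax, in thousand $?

Before the tax: set 265 − P = 2P + 79 → P* = $62, Q* = 203.
With the tax collected from producers, supply shifts: Qs = 2(P − 36) + 79.
Solving gives Q = 179 with consumers paying $86 and producers receiving $50 (the $36 wedge).
ΔCS is the trapezoid between Q = 179 and Q = 203 of height $24: ½ · (203 + 179) · 24 = $4584.

Consumer surplus falls by $4584 thousand.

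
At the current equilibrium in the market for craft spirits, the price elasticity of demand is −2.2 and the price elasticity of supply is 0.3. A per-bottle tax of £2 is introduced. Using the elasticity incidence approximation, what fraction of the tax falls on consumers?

Consumers' share ≈ 0.12.

Incidence ratio: consumers' share ≈ εs / (εs + |εd|) = 0.3 / (0.3 + 2.2) = 0.12.
Supply is the less elastic side, so consumers bear the smaller share.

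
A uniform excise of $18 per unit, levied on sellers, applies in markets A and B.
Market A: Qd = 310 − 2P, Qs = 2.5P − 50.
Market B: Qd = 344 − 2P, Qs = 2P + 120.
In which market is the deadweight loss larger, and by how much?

Market A, by $18.

Market A: pre-tax P* = $80, Q* = 150; post-tax Q = 130; deadweight loss = $180.
Market B: pre-tax P* = $56, Q* = 232; post-tax Q = 214; deadweight loss = $162.
Difference: $180 vs $162 → market A is larger by $18.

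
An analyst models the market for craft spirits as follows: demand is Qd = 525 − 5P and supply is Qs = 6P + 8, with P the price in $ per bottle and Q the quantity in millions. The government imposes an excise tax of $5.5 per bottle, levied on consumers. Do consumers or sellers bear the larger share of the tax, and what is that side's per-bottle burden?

Without the tax, 525 − 5P = 6P + 8 gives 11P = 517, so P* = $47 and Q* = 290.
With the tax collected from consumers, demand (in seller-price terms) shifts: Qd = 525 − 5(P + 5.5).
New equilibrium: consumers pay $50, sellers receive $44.5, Q = 275. (Wedge: Pb − Ps = 5.5.)
Per-bottle burden: consumers $3, sellers $2.5.
Consumers take the larger share because demand is less price-elastic here (demand slope 5 vs supply slope 6).
The less price-elastic side of the market bears the larger share of a per-unit tax.

Consumers bear the larger share: $3 per bottle.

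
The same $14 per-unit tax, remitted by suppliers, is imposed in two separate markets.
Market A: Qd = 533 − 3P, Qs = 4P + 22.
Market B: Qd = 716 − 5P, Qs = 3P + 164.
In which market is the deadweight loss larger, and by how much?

Market B, by $15.75.

Market A: pre-tax P* = $73, Q* = 314; post-tax Q = 290; deadweight loss = $168.
Market B: pre-tax P* = $69, Q* = 371; post-tax Q = 344.75; deadweight loss = $183.75.
Difference: $168 vs $183.75 → market B is larger by $15.75.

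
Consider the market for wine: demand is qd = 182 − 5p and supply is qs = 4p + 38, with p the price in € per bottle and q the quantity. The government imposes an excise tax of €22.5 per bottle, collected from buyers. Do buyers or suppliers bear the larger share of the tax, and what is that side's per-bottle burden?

Without the tax, 182 − 5p = 4p + 38 gives 9p = 144, so p* = €16 and q* = 102.
With the tax collected from buyers, demand (in seller-price terms) shifts: qd = 182 − 5(p + 22.5).
New equilibrium: buyers pay €26, suppliers receive €3.5, q = 52. (Wedge: pb − ps = 22.5.)
Per-bottle burden: buyers €10, suppliers €12.5.
Suppliers take the larger share because supply is less price-elastic here (demand slope 5 vs supply slope 4).
The less price-elastic side of the market bears the larger share of a per-unit tax.

Suppliers bear the larger share: €12.5 per bottle.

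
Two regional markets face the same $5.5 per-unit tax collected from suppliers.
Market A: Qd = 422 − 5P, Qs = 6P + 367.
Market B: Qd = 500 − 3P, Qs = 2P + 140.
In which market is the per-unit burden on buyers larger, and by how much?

Market A, by $0.8.

Market A: pre-tax P* = $5, Q* = 397; post-tax Q = 382; per-unit burden on buyers = $3.
Market B: pre-tax P* = $72, Q* = 284; post-tax Q = 277.4; per-unit burden on buyers = $2.2.
Difference: $3 vs $2.2 → market A is larger by $0.8.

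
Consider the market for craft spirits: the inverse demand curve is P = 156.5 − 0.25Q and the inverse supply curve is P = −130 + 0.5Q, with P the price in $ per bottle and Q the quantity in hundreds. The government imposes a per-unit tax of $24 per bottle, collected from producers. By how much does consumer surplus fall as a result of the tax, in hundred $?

Rewrite in direct form: Qd = 626 − 4P and Qs = 2P + 260.
Without the tax, 626 − 4P = 2P + 260 gives 6P = 366, so P* = $61 and Q* = 382.
With the tax collected from producers, supply shifts: Qs = 2(P − 24) + 260.
New equilibrium: consumers pay $69, producers receive $45, Q = 350. (Wedge: Pb − Ps = 24.)
ΔCS is the trapezoid between Q = 350 and Q = 382 of height $8: ½ · (382 + 350) · 8 = $2928.

Consumer surplus falls by $2928 hundred.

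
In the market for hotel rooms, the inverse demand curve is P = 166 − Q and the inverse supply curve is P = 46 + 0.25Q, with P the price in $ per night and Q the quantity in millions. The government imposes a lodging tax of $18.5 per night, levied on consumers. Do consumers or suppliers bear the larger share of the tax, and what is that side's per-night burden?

Rewrite in direct form: Qd = 166 − P and Qs = 4P − 184.
Before the tax: set 166 − P = 4P − 184 → P* = $70, Q* = 96.
With the tax collected from consumers, demand (in seller-price terms) shifts: Qd = 166 − (P + 18.5).
New equilibrium: consumers pay $84.8, suppliers receive $66.3, Q = 81.2. (Wedge: Pb − Ps = 18.5.)
Per-night burden: consumers $14.8, suppliers $3.7.
Consumers take the larger share because demand is less price-elastic here (demand slope 1 vs supply slope 4).
The less price-elastic side of the market bears the larger share of a per-unit tax.

Consumers bear the larger share: $14.8 per night.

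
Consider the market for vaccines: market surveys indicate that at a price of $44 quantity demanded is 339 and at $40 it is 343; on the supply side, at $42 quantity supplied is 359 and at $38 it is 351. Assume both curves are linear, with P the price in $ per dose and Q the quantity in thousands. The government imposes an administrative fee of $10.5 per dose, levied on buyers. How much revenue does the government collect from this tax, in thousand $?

Demand slope: (343 − 339)/(40 − 44) = -1, so Qd = 383 − P.
Supply slope: (351 − 359)/(38 − 42) = 2, so Qs = 2P + 275.
Before the tax: set 383 − P = 2P + 275 → P* = $36, Q* = 347.
With the tax collected from buyers, demand (in seller-price terms) shifts: Qd = 383 − (P + 10.5).
New equilibrium: buyers pay $43, sellers receive $32.5, Q = 340. (Wedge: Pb − Ps = 10.5.)
Revenue = t · Q = 10.5 · 340 = $3570.

Tax revenue = $3570 thousand.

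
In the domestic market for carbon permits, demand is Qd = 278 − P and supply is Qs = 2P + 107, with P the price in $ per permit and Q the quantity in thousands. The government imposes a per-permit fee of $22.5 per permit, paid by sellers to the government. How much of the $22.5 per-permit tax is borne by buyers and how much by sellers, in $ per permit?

Before the tax: set 278 − P = 2P + 107 → P* = $57, Q* = 221.
With the tax collected from sellers, supply shifts: Qs = 2(P − 22.5) + 107.
New equilibrium: buyers pay $72, sellers receive $49.5, Q = 206. (Wedge: Pb − Ps = 22.5.)
Burden on buyers: $15; on sellers: $7.5. (They sum to $22.5.)
The less price-elastic side of the market bears the larger share of a per-unit tax.

Buyers bear $15 per permit; sellers bear $7.5 per permit.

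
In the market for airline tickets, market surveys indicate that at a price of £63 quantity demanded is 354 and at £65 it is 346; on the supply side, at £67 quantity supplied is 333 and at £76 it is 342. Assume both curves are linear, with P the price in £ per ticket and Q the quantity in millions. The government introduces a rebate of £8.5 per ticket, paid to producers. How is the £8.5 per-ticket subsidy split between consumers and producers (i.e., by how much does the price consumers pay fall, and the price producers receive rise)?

Consumers gain £1.7 per ticket; producers gain £6.8 per ticket.

Demand slope: (346 − 354)/(65 − 63) = -4, so Qd = 606 − 4P.
Supply slope: (342 − 333)/(76 − 67) = 1, so Qs = P + 266.
Without the subsidy, 606 − 4P = P + 266 gives 5P = 340, so P* = £68 and Q* = 334.
With a per-unit subsidy paid to producers, each receives P + 8.5 per unit sold, so supply becomes Qs = (P + 8.5) + 266.
New equilibrium: consumers pay £66.3, producers receive £74.8, Q = 340.8. (Wedge: Pb − Ps = −8.5.)
Gain to consumers: £1.7; to producers: £6.8. (They sum to £8.5.)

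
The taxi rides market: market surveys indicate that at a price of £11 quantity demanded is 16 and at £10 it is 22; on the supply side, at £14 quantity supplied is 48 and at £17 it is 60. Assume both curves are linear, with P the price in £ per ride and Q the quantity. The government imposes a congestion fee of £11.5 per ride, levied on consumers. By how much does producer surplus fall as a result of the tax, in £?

Producer surplus falls by £97.98.

Demand slope: (22 − 16)/(10 − 11) = -6, so Qd = 82 − 6P.
Supply slope: (60 − 48)/(17 − 14) = 4, so Qs = 4P − 8.
Without the tax, 82 − 6P = 4P − 8 gives 10P = 90, so P* = £9 and Q* = 28.
With the tax collected from consumers, demand (in seller-price terms) shifts: Qd = 82 − 6(P + 11.5).
New equilibrium: consumers pay £13.6, sellers receive £2.1, Q = 0.4. (Wedge: Pb − Ps = 11.5.)
ΔPS is the trapezoid between Q = 0.4 and Q = 28 of height £6.9: ½ · (28 + 0.4) · 6.9 = £97.98.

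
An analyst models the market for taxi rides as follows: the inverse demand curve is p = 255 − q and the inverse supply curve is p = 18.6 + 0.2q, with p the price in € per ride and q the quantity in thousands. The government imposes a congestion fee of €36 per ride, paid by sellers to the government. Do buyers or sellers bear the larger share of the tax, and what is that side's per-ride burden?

Buyers bear the larger share: €30 per ride.

Inverting to q(p) form: qd = 255 − p; qs = 5p − 93.
Before the tax: set 255 − p = 5p − 93 → p* = €58, q* = 197.
With the tax collected from sellers, supply shifts: qs = 5(p − 36) − 93.
New equilibrium: buyers pay €88, sellers receive €52, q = 167. (Wedge: pb − ps = 36.)
Per-ride burden: buyers €30, sellers €6.
Buyers take the larger share because demand is less price-elastic here (demand slope 1 vs supply slope 5).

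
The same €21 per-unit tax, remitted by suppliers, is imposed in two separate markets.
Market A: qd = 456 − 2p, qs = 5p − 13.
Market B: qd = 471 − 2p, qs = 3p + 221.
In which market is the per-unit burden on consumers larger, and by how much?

Market A, by €2.4.

Market A: pre-tax p* = €67, q* = 322; post-tax q = 292; per-unit burden on consumers = €15.
Market B: pre-tax p* = €50, q* = 371; post-tax q = 345.8; per-unit burden on consumers = €12.6.
Difference: €15 vs €12.6 → market A is larger by €2.4.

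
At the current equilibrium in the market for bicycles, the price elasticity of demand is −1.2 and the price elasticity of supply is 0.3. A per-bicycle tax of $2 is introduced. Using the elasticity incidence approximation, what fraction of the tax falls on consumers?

Incidence ratio: consumers' share ≈ εs / (εs + |εd|) = 0.3 / (0.3 + 1.2) = 0.2.
Supply is the less elastic side, so consumers bear the smaller share.

Consumers' share ≈ 0.2.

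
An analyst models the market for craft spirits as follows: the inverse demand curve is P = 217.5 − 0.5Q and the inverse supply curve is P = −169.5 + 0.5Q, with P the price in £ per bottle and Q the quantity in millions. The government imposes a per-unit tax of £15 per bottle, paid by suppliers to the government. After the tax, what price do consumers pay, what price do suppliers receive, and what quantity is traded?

Rewrite in direct form: Qd = 435 − 2P and Qs = 2P + 339.
Without the tax, 435 − 2P = 2P + 339 gives 4P = 96, so P* = £24 and Q* = 387.
With the tax collected from suppliers, supply shifts: Qs = 2(P − 15) + 339.
Solving gives Q = 372 with consumers paying £31.5 and suppliers receiving £16.5 (the £15 wedge).

Consumers pay £31.5; suppliers receive £16.5; quantity = 372.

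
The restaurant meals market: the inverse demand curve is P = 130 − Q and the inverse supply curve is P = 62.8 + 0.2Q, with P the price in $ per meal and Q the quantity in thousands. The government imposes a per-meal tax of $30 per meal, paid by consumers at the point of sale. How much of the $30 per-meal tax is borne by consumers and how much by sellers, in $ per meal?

Inverting to Q(P) form: Qd = 130 − P; Qs = 5P − 314.
Without the tax, 130 − P = 5P − 314 gives 6P = 444, so P* = $74 and Q* = 56.
With the tax collected from consumers, demand (in seller-price terms) shifts: Qd = 130 − (P + 30).
New equilibrium: consumers pay $99, sellers receive $69, Q = 31. (Wedge: Pb − Ps = 30.)
Burden on consumers: $25; on sellers: $5. (They sum to $30.)

Consumers bear $25 per meal; sellers bear $5 per meal.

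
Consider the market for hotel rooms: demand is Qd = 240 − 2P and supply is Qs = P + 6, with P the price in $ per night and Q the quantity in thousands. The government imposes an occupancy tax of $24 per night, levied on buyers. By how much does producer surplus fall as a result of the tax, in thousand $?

Before the tax: set 240 − 2P = P + 6 → P* = $78, Q* = 84.
With the tax collected from buyers, demand (in seller-price terms) shifts: Qd = 240 − 2(P + 24).
Solving gives Q = 68 with buyers paying $86 and sellers receiving $62 (the $24 wedge).
ΔPS is the trapezoid between Q = 68 and Q = 84 of height $16: ½ · (84 + 68) · 16 = $1216.

Producer surplus falls by $1216 thousand.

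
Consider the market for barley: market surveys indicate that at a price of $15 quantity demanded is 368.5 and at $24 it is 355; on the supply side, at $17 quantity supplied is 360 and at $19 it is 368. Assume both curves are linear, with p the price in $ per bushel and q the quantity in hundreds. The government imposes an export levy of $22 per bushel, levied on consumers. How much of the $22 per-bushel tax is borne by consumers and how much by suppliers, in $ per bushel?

Demand slope: (355 − 368.5)/(24 − 15) = -1.5, so qd = 391 − 1.5p.
Supply slope: (368 − 360)/(19 − 17) = 4, so qs = 4p + 292.
Before the tax: set 391 − 1.5p = 4p + 292 → p* = $18, q* = 364.
With the tax collected from consumers, demand (in seller-price terms) shifts: qd = 391 − 1.5(p + 22).
Solving gives q = 340 with consumers paying $34 and suppliers receiving $12 (the $22 wedge).
Burden on consumers: $16; on suppliers: $6. (They sum to $22.)

Consumers bear $16 per bushel; suppliers bear $6 per bushel.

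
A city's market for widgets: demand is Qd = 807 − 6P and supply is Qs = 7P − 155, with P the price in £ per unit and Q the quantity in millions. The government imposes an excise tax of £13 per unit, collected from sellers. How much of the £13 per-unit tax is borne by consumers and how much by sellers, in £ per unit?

Consumers bear £7 per unit; sellers bear £6 per unit.

Before the tax: set 807 − 6P = 7P − 155 → P* = £74, Q* = 363.
With the tax collected from sellers, supply shifts: Qs = 7(P − 13) − 155.
Solving gives Q = 321 with consumers paying £81 and sellers receiving £68 (the £13 wedge).
Burden on consumers: £7; on sellers: £6. (They sum to £13.)
The less price-elastic side of the market bears the larger share of a per-unit tax.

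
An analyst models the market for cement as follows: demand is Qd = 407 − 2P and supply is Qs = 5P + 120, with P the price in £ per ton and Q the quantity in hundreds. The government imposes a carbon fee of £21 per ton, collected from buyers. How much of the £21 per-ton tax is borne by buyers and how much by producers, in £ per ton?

Without the tax, 407 − 2P = 5P + 120 gives 7P = 287, so P* = £41 and Q* = 325.
With the tax collected from buyers, demand (in seller-price terms) shifts: Qd = 407 − 2(P + 21).
Solving gives Q = 295 with buyers paying £56 and producers receiving £35 (the £21 wedge).
Burden on buyers: £15; on producers: £6. (They sum to £21.)
The less price-elastic side of the market bears the larger share of a per-unit tax.

Buyers bear £15 per ton; producers bear £6 per ton.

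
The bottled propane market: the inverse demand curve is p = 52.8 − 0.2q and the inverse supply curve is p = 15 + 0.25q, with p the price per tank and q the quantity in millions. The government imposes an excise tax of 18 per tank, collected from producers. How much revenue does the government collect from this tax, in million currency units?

Tax revenue = 792 million.

Rewrite in direct form: qd = 264 − 5p and qs = 4p − 60.
Before the tax: set 264 − 5p = 4p − 60 → p* = 36, q* = 84.
With the tax collected from producers, supply shifts: qs = 4(p − 18) − 60.
New equilibrium: buyers pay 44, producers receive 26, q = 44. (Wedge: pb − ps = 18.)
Revenue = t · Q = 18 · 44 = 792.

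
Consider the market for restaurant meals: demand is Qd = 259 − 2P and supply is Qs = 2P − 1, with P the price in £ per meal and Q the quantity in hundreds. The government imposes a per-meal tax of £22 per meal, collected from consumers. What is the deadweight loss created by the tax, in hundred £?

Deadweight loss = £242 hundred.

Before the tax: set 259 − 2P = 2P − 1 → P* = £65, Q* = 129.
With the tax collected from consumers, demand (in seller-price terms) shifts: Qd = 259 − 2(P + 22).
Solving gives Q = 107 with consumers paying £76 and suppliers receiving £54 (the £22 wedge).
Quantity falls by |ΔQ| = |129 − 107| = 22.
DWL = ½ · t · |ΔQ| = ½ · 22 · 22 = £242.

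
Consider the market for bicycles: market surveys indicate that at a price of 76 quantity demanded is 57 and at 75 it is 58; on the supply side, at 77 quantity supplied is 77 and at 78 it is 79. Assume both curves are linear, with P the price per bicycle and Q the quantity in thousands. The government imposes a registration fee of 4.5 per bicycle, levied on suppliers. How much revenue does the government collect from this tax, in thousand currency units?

Demand slope: (58 − 57)/(75 − 76) = -1, so Qd = 133 − P.
Supply slope: (79 − 77)/(78 − 77) = 2, so Qs = 2P − 77.
Without the tax, 133 − P = 2P − 77 gives 3P = 210, so P* = 70 and Q* = 63.
With the tax collected from suppliers, supply shifts: Qs = 2(P − 4.5) − 77.
New equilibrium: consumers pay 73, suppliers receive 68.5, Q = 60. (Wedge: Pb − Ps = 4.5.)
Revenue = t · Q = 4.5 · 60 = 270.

Tax revenue = 270 thousand.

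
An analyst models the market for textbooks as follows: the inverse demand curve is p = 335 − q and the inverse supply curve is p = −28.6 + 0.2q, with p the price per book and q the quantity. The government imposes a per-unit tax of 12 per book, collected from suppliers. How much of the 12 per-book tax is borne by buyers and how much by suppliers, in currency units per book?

Buyers bear 10 per book; suppliers bear 2 per book.

Inverting to q(p) form: qd = 335 − p; qs = 5p + 143.
Without the tax, 335 − p = 5p + 143 gives 6p = 192, so p* = 32 and q* = 303.
With the tax collected from suppliers, supply shifts: qs = 5(p − 12) + 143.
New equilibrium: buyers pay 42, suppliers receive 30, q = 293. (Wedge: pb − ps = 12.)
Burden on buyers: 10; on suppliers: 2. (They sum to 12.)
The less price-elastic side of the market bears the larger share of a per-unit tax.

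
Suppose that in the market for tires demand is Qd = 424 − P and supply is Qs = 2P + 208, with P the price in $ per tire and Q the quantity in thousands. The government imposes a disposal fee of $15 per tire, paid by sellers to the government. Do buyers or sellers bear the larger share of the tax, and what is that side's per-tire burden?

Buyers bear the larger share: $10 per tire.

Before the tax: set 424 − P = 2P + 208 → P* = $72, Q* = 352.
With the tax collected from sellers, supply shifts: Qs = 2(P − 15) + 208.
Solving gives Q = 342 with buyers paying $82 and sellers receiving $67 (the $15 wedge).
Per-tire burden: buyers $10, sellers $5.
Buyers take the larger share because demand is less price-elastic here (demand slope 1 vs supply slope 2).
The less price-elastic side of the market bears the larger share of a per-unit tax.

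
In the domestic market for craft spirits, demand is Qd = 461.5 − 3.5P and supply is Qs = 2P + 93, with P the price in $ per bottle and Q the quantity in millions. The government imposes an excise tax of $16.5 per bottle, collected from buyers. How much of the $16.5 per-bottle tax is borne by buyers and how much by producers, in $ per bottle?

Buyers bear $6 per bottle; producers bear $10.5 per bottle.

Without the tax, 461.5 − 3.5P = 2P + 93 gives 5.5P = 368.5, so P* = $67 and Q* = 227.
With the tax collected from buyers, demand (in seller-price terms) shifts: Qd = 461.5 − 3.5(P + 16.5).
New equilibrium: buyers pay $73, producers receive $56.5, Q = 206. (Wedge: Pb − Ps = 16.5.)
Burden on buyers: $6; on producers: $10.5. (They sum to $16.5.)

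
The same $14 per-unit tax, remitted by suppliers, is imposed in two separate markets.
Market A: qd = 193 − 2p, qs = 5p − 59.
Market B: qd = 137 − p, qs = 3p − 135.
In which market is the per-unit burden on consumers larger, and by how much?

Market B, by $0.5.

Market A: pre-tax p* = $36, q* = 121; post-tax q = 101; per-unit burden on consumers = $10.
Market B: pre-tax p* = $68, q* = 69; post-tax q = 58.5; per-unit burden on consumers = $10.5.
Difference: $10 vs $10.5 → market B is larger by $0.5.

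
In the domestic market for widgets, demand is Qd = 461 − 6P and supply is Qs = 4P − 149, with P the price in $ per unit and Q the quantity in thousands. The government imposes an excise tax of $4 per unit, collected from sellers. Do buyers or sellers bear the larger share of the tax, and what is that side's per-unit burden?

Sellers bear the larger share: $2.4 per unit.

Without the tax, 461 − 6P = 4P − 149 gives 10P = 610, so P* = $61 and Q* = 95.
With the tax collected from sellers, supply shifts: Qs = 4(P − 4) − 149.
New equilibrium: buyers pay $62.6, sellers receive $58.6, Q = 85.4. (Wedge: Pb − Ps = 4.)
Per-unit burden: buyers $1.6, sellers $2.4.
Sellers take the larger share because supply is less price-elastic here (demand slope 6 vs supply slope 4).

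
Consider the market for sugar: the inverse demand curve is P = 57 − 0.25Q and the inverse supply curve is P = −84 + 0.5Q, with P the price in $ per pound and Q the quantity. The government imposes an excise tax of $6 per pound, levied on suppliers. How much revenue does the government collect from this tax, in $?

Inverting to Q(P) form: Qd = 228 − 4P; Qs = 2P + 168.
Before the tax: set 228 − 4P = 2P + 168 → P* = $10, Q* = 188.
With the tax collected from suppliers, supply shifts: Qs = 2(P − 6) + 168.
New equilibrium: consumers pay $12, suppliers receive $6, Q = 180. (Wedge: Pb − Ps = 6.)
Revenue = t · Q = 6 · 180 = $1080.

Tax revenue = $1080.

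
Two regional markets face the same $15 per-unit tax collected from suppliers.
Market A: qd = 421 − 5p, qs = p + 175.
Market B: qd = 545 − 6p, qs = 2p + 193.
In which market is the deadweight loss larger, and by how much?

Market B, by $75.

Market A: pre-tax p* = $41, q* = 216; post-tax q = 203.5; deadweight loss = $93.75.
Market B: pre-tax p* = $44, q* = 281; post-tax q = 258.5; deadweight loss = $168.75.
Difference: $93.75 vs $168.75 → market B is larger by $75.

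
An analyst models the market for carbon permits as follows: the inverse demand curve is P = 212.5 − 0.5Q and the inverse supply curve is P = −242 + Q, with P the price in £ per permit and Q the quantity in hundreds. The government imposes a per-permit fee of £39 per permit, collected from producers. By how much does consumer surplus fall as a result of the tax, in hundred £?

Consumer surplus falls by £3770 hundred.

Inverting to Q(P) form: Qd = 425 − 2P; Qs = P + 242.
Before the tax: set 425 − 2P = P + 242 → P* = £61, Q* = 303.
With the tax collected from producers, supply shifts: Qs = (P − 39) + 242.
Solving gives Q = 277 with consumers paying £74 and producers receiving £35 (the £39 wedge).
ΔCS is the trapezoid between Q = 277 and Q = 303 of height £13: ½ · (303 + 277) · 13 = £3770.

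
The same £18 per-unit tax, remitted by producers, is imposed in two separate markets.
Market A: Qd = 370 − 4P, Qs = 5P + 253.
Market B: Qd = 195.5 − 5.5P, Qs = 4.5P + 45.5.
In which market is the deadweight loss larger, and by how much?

Market A: pre-tax P* = £13, Q* = 318; post-tax Q = 278; deadweight loss = £360.
Market B: pre-tax P* = £15, Q* = 113; post-tax Q = 68.45; deadweight loss = £400.95.
Difference: £360 vs £400.95 → market B is larger by £40.95.

Market B, by £40.95.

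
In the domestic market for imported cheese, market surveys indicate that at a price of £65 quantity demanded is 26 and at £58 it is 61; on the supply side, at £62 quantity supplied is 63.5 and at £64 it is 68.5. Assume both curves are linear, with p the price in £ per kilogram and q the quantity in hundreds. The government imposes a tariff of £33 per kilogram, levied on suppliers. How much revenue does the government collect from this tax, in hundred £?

Demand slope: (61 − 26)/(58 − 65) = -5, so qd = 351 − 5p.
Supply slope: (68.5 − 63.5)/(64 − 62) = 2.5, so qs = 2.5p − 91.5.
Without the tax, 351 − 5p = 2.5p − 91.5 gives 7.5p = 442.5, so p* = £59 and q* = 56.
With the tax collected from suppliers, supply shifts: qs = 2.5(p − 33) − 91.5.
Solving gives q = 1 with consumers paying £70 and suppliers receiving £37 (the £33 wedge).
Revenue = t · Q = 33 · 1 = £33.

Tax revenue = £33 hundred.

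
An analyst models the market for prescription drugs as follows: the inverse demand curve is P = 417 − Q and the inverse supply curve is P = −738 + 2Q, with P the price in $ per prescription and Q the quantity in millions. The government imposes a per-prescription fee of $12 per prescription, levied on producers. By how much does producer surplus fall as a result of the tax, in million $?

Inverting to Q(P) form: Qd = 417 − P; Qs = 0.5P + 369.
Before the tax: set 417 − P = 0.5P + 369 → P* = $32, Q* = 385.
With the tax collected from producers, supply shifts: Qs = 0.5(P − 12) + 369.
Solving gives Q = 381 with buyers paying $36 and producers receiving $24 (the $12 wedge).
ΔPS is the trapezoid between Q = 381 and Q = 385 of height $8: ½ · (385 + 381) · 8 = $3064.

Producer surplus falls by $3064 million.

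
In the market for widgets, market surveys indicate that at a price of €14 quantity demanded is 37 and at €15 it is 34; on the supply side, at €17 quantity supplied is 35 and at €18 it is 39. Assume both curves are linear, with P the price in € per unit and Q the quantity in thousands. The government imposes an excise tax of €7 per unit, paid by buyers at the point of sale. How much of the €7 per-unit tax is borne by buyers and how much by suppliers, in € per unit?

Buyers bear €4 per unit; suppliers bear €3 per unit.

Demand slope: (34 − 37)/(15 − 14) = -3, so Qd = 79 − 3P.
Supply slope: (39 − 35)/(18 − 17) = 4, so Qs = 4P − 33.
Without the tax, 79 − 3P = 4P − 33 gives 7P = 112, so P* = €16 and Q* = 31.
With the tax collected from buyers, demand (in seller-price terms) shifts: Qd = 79 − 3(P + 7).
New equilibrium: buyers pay €20, suppliers receive €13, Q = 19. (Wedge: Pb − Ps = 7.)
Burden on buyers: €4; on suppliers: €3. (They sum to €7.)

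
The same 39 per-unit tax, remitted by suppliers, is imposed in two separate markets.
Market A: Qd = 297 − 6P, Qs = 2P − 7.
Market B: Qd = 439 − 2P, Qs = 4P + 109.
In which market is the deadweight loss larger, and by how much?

Market A: pre-tax P* = 38, Q* = 69; post-tax Q = 10.5; deadweight loss = 1140.75.
Market B: pre-tax P* = 55, Q* = 329; post-tax Q = 277; deadweight loss = 1014.
Difference: 1140.75 vs 1014 → market A is larger by 126.75.

Market A, by 126.75.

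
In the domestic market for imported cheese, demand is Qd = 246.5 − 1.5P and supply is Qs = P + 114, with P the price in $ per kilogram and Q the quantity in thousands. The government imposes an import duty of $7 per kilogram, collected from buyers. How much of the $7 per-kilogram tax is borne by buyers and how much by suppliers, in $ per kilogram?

Buyers bear $2.8 per kilogram; suppliers bear $4.2 per kilogram.

Without the tax, 246.5 − 1.5P = P + 114 gives 2.5P = 132.5, so P* = $53 and Q* = 167.
With the tax collected from buyers, demand (in seller-price terms) shifts: Qd = 246.5 − 1.5(P + 7).
New equilibrium: buyers pay $55.8, suppliers receive $48.8, Q = 162.8. (Wedge: Pb − Ps = 7.)
Burden on buyers: $2.8; on suppliers: $4.2. (They sum to $7.)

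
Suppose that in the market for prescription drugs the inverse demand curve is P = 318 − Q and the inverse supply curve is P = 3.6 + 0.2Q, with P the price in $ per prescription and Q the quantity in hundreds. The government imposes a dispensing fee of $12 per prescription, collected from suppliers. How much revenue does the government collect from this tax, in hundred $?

Tax revenue = $3024 hundred.

Inverting to Q(P) form: Qd = 318 − P; Qs = 5P − 18.
Before the tax: set 318 − P = 5P − 18 → P* = $56, Q* = 262.
With the tax collected from suppliers, supply shifts: Qs = 5(P − 12) − 18.
New equilibrium: buyers pay $66, suppliers receive $54, Q = 252. (Wedge: Pb − Ps = 12.)
Revenue = t · Q = 12 · 252 = $3024.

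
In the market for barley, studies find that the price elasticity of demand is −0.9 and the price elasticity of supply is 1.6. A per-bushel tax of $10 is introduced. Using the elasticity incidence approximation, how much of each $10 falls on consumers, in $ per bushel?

Incidence ratio: consumers' share ≈ εs / (εs + |εd|) = 1.6 / (1.6 + 0.9) = 0.64.
So consumers bear ≈ 0.64 × $10 = $6.4; suppliers bear $3.6.

Consumers bear ≈ $6.4 per bushel.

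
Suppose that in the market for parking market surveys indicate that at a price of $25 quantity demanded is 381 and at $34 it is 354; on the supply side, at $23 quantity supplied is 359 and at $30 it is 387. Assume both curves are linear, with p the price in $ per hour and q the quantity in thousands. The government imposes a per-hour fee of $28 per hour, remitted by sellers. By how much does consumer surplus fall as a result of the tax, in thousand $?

Consumer surplus falls by $5616 thousand.

Demand slope: (354 − 381)/(34 − 25) = -3, so qd = 456 − 3p.
Supply slope: (387 − 359)/(30 − 23) = 4, so qs = 4p + 267.
Without the tax, 456 − 3p = 4p + 267 gives 7p = 189, so p* = $27 and q* = 375.
With the tax collected from sellers, supply shifts: qs = 4(p − 28) + 267.
New equilibrium: buyers pay $43, sellers receive $15, q = 327. (Wedge: pb − ps = 28.)
ΔCS is the trapezoid between Q = 327 and Q = 375 of height $16: ½ · (375 + 327) · 16 = $5616.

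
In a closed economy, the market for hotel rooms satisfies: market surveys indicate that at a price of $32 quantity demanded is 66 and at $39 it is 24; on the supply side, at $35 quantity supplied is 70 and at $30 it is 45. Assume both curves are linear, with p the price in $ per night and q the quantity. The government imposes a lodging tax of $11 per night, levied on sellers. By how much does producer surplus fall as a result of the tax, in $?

Demand slope: (24 − 66)/(39 − 32) = -6, so qd = 258 − 6p.
Supply slope: (45 − 70)/(30 − 35) = 5, so qs = 5p − 105.
Before the tax: set 258 − 6p = 5p − 105 → p* = $33, q* = 60.
With the tax collected from sellers, supply shifts: qs = 5(p − 11) − 105.
New equilibrium: consumers pay $38, sellers receive $27, q = 30. (Wedge: pb − ps = 11.)
ΔPS is the trapezoid between Q = 30 and Q = 60 of height $6: ½ · (60 + 30) · 6 = $270.

Producer surplus falls by $270.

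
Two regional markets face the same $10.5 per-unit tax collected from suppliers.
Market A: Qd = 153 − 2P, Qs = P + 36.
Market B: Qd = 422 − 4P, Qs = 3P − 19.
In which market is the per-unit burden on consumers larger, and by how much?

Market B, by $1.

Market A: pre-tax P* = $39, Q* = 75; post-tax Q = 68; per-unit burden on consumers = $3.5.
Market B: pre-tax P* = $63, Q* = 170; post-tax Q = 152; per-unit burden on consumers = $4.5.
Difference: $3.5 vs $4.5 → market B is larger by $1.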